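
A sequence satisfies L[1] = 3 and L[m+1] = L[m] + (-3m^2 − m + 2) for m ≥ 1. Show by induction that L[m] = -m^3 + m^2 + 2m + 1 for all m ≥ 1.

Base case: L[1] = 3, and -1^3 + 1^2 + 2·1 + 1 = 3.
Assume L[k] = -k^3 + k^2 + 2k + 1.
Then L[k+1] = L[k] + (-3k^2 − k + 2) = (-k^3 + k^2 + 2k + 1) + (-3k^2 − k + 2) = -k^3 − 2k^2 + k + 3,
and -(k+1)^3 + (k+1)^2 + 2·(k+1) + 1 = -k^3 − 2k^2 + k + 3.
This completes the inductive step, so L[m] = -m^3 + m^2 + 2m + 1 for all m ≥ 1.

L[m] = -m^3 + m^2 + 2m + 1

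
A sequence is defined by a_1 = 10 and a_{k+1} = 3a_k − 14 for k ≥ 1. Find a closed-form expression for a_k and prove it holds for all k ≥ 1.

Claim: a_k = 3^k + 7.

Base case: a_1 = 10, and 3^1 + 7 = 3 + 7 = 10.
Assume a_m = 3^m + 7 for some m ≥ 1.
Then a_{m+1} = 3a_m − 14 = 3·(3^m + 7) − 14 = 3^{m+1} + 21 − 14 = 3^{m+1} + 7.
Hence a_k = 3^k + 7 for every k ≥ 1, by induction.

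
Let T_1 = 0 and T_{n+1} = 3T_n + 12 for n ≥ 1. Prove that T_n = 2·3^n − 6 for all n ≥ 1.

Base case: T_1 = 0, and 2·3^1 − 6 = 6 − 6 = 0.
Assume T_m = 2·3^m − 6 for some m ≥ 1.
Then T_{m+1} = 3T_m + 12 = 3·(2·3^m − 6) + 12 = 6·3^m − 18 + 12 = 2·3^{m+1} − 6.
By induction, T_n = 2·3^n − 6 for all n ≥ 1.

T_n = 2·3^n − 6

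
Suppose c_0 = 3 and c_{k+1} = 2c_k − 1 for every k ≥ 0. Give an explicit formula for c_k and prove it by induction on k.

Claim: c_k = 2^{k+1} + 1.

Base case: c_0 = 3, and 2^{0+1} + 1 = 2 + 1 = 3.
Assume c_r = 2^{r+1} + 1 for some r ≥ 0.
Then c_{r+1} = 2c_r − 1 = 2·(2^{r+1} + 1) − 1 = 2^{r+2} + 2 − 1 = 2^{r+2} + 1.
Hence c_k = 2^{k+1} + 1 for every k ≥ 0, by induction.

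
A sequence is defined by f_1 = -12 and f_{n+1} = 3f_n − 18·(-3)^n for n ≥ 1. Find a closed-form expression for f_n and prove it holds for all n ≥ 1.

Claim: f_n = -3^n + 3·(-3)^n.

Base case: f_1 = -12, and -3^1 + 3·(-3)^1 = -3 − 9 = -12.
Assume f_r = -3^r + 3·(-3)^r for some r ≥ 1.
Then f_{r+1} = 3f_r − 18·(-3)^r = 3·(-3^r + 3·(-3)^r) − 18·(-3)^r = -3^{r+1} + 9·(-3)^r − 18·(-3)^r = -3^{r+1} − 9·(-3)^r = -3^{r+1} + 3·(-3)^{r+1}.
By induction, f_n = -3^n + 3·(-3)^n for all n ≥ 1.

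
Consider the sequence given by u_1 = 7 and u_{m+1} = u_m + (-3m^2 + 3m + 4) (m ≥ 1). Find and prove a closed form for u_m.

Claim: u_m = -m^3 + 3m^2 + 2m + 3.

Base case: u_1 = 7, and -1^3 + 3·1^2 + 2·1 + 3 = 7.
Assume u_r = -r^3 + 3r^2 + 2r + 3.
Then u_{r+1} = u_r + (-3r^2 + 3r + 4) = (-r^3 + 3r^2 + 2r + 3) + (-3r^2 + 3r + 4) = -r^3 + 5r + 7,
and -(r+1)^3 + 3·(r+1)^2 + 2·(r+1) + 3 = -r^3 + 5r + 7.
This completes the inductive step, so u_m = -m^3 + 3m^2 + 2m + 3 for all m ≥ 1.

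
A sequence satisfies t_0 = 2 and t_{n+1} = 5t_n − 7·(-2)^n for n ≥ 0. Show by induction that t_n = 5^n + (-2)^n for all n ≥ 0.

Base case: t_0 = 2, and 5^0 + (-2)^0 = 1 + 1 = 2.
Assume t_r = 5^r + (-2)^r for some r ≥ 0.
Then t_{r+1} = 5t_r − 7·(-2)^r = 5·(5^r + (-2)^r) − 7·(-2)^r = 5^{r+1} + 5·(-2)^r − 7·(-2)^r = 5^{r+1} − 2·(-2)^r = 5^{r+1} + (-2)^{r+1}.
So the formula holds for r+1, and by induction t_n = 5^n + (-2)^n for all n ≥ 0.

t_n = 5^n + (-2)^n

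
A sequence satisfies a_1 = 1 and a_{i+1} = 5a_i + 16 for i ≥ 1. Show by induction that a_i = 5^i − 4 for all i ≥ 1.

Base case: a_1 = 1, and 5^1 − 4 = 5 − 4 = 1.
Assume a_k = 5^k − 4 for some k ≥ 1.
Then a_{k+1} = 5a_k + 16 = 5·(5^k − 4) + 16 = 5^{k+1} − 20 + 16 = 5^{k+1} − 4.
By induction, a_i = 5^i − 4 for all i ≥ 1.

a_i = 5^i − 4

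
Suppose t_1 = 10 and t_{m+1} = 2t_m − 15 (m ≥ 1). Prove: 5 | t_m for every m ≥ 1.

Base case: t_1 = 10 = 5·2, so 5 | t_1.
Assume 5 | t_k, so t_k = 5s for some integer s.
Then t_{k+1} = 2t_k − 15 = 2·(5s) − 15 = 5(2s − 3), so 5 | t_{k+1}.
So the property holds for k+1, and by induction 5 | t_m for all m ≥ 1.

5 | t_m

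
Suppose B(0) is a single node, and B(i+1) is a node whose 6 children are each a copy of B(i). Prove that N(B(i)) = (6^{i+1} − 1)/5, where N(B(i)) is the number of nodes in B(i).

Base case: N(B(0)) = 1, and (6^{0+1} − 1)/5 = 1.
Assume N(B(r)) = (6^{r+1} − 1)/5.
Then N(B(r+1)) = 1 + 6N(B(r)) = 1 + 6·(6^{r+1} − 1)/5 = 1 + (6^{r+2} − 6)/5 = (5 + 6^{r+2} − 6)/5 = (6^{r+2} − 1)/5.
Hence N(B(i)) = (6^{i+1} − 1)/5 for every i ≥ 0, by induction.

N(B(i)) = (6^{i+1} − 1)/5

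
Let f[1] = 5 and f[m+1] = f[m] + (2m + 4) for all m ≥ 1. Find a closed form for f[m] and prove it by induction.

Claim: f[m] = m^2 + 3m + 1.

Base case: f[1] = 5, and 1^2 + 3·1 + 1 = 5.
Assume f[j] = j^2 + 3j + 1.
Then f[j+1] = f[j] + (2j + 4) = (j^2 + 3j + 1) + (2j + 4) = j^2 + 5j + 5,
and (j+1)^2 + 3·(j+1) + 1 = j^2 + 5j + 5.
Hence f[m] = m^2 + 3m + 1 for every m ≥ 1, by induction.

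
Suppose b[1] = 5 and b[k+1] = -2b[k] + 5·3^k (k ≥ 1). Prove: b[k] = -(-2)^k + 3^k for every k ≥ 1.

Base case: b[1] = 5, and -(-2)^1 + 3^1 = 2 + 3 = 5.
Assume b[m] = -(-2)^m + 3^m for some m ≥ 1.
Then b[m+1] = -2b[m] + 5·3^m = -2·(-(-2)^m + 3^m) + 5·3^m = -(-2)^{m+1} − 2·3^m + 5·3^m = -(-2)^{m+1} + 3·3^m = -(-2)^{m+1} + 3^{m+1}.
By induction, b[k] = -(-2)^k + 3^k for all k ≥ 1.

b[k] = -(-2)^k + 3^k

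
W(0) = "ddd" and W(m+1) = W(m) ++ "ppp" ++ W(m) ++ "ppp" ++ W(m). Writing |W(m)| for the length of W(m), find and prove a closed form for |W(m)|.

Claim: |W(m)| = 6·3^m − 3.

Base case: |W(0)| = 3, and 6·3^0 − 3 = 3.
Assume |W(r)| = 6·3^r − 3.
Then |W(r+1)| = 3|W(r)| + 6 = 3(6·3^r − 3) + 6 = 6·3^{r+1} − 9 + 6 = 6·3^{r+1} − 3.
This completes the inductive step, so |W(m)| = 6·3^m − 3 for all m ≥ 0.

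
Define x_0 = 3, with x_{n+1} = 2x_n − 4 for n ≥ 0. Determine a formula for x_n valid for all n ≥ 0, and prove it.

Claim: x_n = -2^n + 4.

Base case: x_0 = 3, and -2^0 + 4 = -1 + 4 = 3.
Assume x_j = -2^j + 4 for some j ≥ 0.
Then x_{j+1} = 2x_j − 4 = 2·(-2^j + 4) − 4 = -2^{j+1} + 8 − 4 = -2^{j+1} + 4.
By induction, x_n = -2^n + 4 for all n ≥ 0.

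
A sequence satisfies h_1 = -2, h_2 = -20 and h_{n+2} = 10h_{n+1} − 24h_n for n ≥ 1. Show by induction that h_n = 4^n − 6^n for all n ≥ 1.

Base cases: h_1 = -2 and 4^1 − 6^1 = -2; h_2 = -20 and 4^2 − 6^2 = -20.
Assume h_j = 4^j − 6^j for all 1 ≤ j ≤ m, where m ≥ 2.
Then h_{m+1} = 10h_m − 24h_{m−1} = 10·(4^m − 6^m) − 24·(4^{m−1} − 6^{m−1}) = (10·4 − 24)4^{m−1} − (10·6 − 24)6^{m−1} = 16·4^{m−1} − 36·6^{m−1} = 4^{m+1} − 6^{m+1}.
By strong induction, h_n = 4^n − 6^n for all n ≥ 1.

h_n = 4^n − 6^n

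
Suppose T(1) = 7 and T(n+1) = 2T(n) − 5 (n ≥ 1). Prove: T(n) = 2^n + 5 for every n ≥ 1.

Base case: T(1) = 7, and 2^1 + 5 = 2 + 5 = 7.
Assume T(j) = 2^j + 5 for some j ≥ 1.
Then T(j+1) = 2T(j) − 5 = 2·(2^j + 5) − 5 = 2^{j+1} + 10 − 5 = 2^{j+1} + 5.
So the formula holds for j+1, and by induction T(n) = 2^n + 5 for all n ≥ 1.

T(n) = 2^n + 5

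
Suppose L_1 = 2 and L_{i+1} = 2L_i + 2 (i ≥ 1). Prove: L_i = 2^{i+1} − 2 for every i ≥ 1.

Base case: L_1 = 2, and 2^{1+1} − 2 = 4 − 2 = 2.
Assume L_k = 2^{k+1} − 2 for some k ≥ 1.
Then L_{k+1} = 2L_k + 2 = 2·(2^{k+1} − 2) + 2 = 2^{k+2} − 4 + 2 = 2^{k+2} − 2.
By induction, L_i = 2^{i+1} − 2 for all i ≥ 1.

L_i = 2^{i+1} − 2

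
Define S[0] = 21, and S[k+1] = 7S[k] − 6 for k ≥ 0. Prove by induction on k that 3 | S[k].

Base case: S[0] = 21 = 3·7, so 3 | S[0].
Assume 3 | S[m], so S[m] = 3t for some integer t.
Then S[m+1] = 7S[m] − 6 = 7·(3t) − 6 = 3(7t − 2), so 3 | S[m+1].
By induction, 3 | S[k] for all k ≥ 0.

3 | S[k]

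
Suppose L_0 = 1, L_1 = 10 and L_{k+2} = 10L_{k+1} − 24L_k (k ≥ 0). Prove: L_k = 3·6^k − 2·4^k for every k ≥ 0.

Base cases: L_0 = 1 and 3·6^0 − 2·4^0 = 1; L_1 = 10 and 3·6^1 − 2·4^1 = 10.
Assume L_j = 3·6^j − 2·4^j for all 0 ≤ j ≤ m, where m ≥ 1.
Then L_{m+1} = 10L_m − 24L_{m−1} = 10·(3·6^m − 2·4^m) − 24·(3·6^{m−1} − 2·4^{m−1}) = 3·(10·6 − 24)6^{m−1} − 2·(10·4 − 24)4^{m−1} = 108·6^{m−1} − 32·4^{m−1} = 3·6^{m+1} − 2·4^{m+1}.
This completes the inductive step, so L_k = 3·6^k − 2·4^k for all k ≥ 0.

L_k = 3·6^k − 2·4^k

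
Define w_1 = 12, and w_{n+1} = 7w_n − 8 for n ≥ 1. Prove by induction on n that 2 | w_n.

Base case: w_1 = 12 = 2·6, so 2 | w_1.
Assume 2 | w_m, so w_m = 2t for some integer t.
Then w_{m+1} = 7w_m − 8 = 7·(2t) − 8 = 2(7t − 4), so 2 | w_{m+1}.
Hence 2 | w_n for every n ≥ 1, by induction.

2 | w_n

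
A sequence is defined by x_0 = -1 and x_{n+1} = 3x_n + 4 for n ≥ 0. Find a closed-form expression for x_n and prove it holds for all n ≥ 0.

Claim: x_n = 3^n − 2.

Base case: x_0 = -1, and 3^0 − 2 = 1 − 2 = -1.
Assume x_m = 3^m − 2 for some m ≥ 0.
Then x_{m+1} = 3x_m + 4 = 3·(3^m − 2) + 4 = 3^{m+1} − 6 + 4 = 3^{m+1} − 2.
So the formula holds for m+1, and by induction x_n = 3^n − 2 for all n ≥ 0.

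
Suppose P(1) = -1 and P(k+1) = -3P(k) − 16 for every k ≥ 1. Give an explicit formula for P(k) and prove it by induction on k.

Claim: P(k) = -(-3)^k − 4.

Base case: P(1) = -1, and -(-3)^1 − 4 = 3 − 4 = -1.
Assume P(m) = -(-3)^m − 4 for some m ≥ 1.
Then P(m+1) = -3P(m) − 16 = -3·(-(-3)^m − 4) − 16 = 3·(-3)^m + 12 − 16 = -(-3)^{m+1} − 4.
This completes the inductive step, so P(k) = -(-3)^k − 4 for all k ≥ 1.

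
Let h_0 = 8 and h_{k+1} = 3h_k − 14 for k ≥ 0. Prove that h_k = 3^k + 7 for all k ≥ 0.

Base case: h_0 = 8, and 3^0 + 7 = 1 + 7 = 8.
Assume h_j = 3^j + 7 for some j ≥ 0.
Then h_{j+1} = 3h_j − 14 = 3·(3^j + 7) − 14 = 3^{j+1} + 21 − 14 = 3^{j+1} + 7.
By induction, h_k = 3^k + 7 for all k ≥ 0.

h_k = 3^k + 7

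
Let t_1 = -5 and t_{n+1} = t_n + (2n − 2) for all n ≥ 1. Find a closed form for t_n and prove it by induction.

Claim: t_n = n^2 − 3n − 3.

Base case: t_1 = -5, and 1^2 − 3·1 − 3 = -5.
Assume t_j = j^2 − 3j − 3.
Then t_{j+1} = t_j + (2j − 2) = (j^2 − 3j − 3) + (2j − 2) = j^2 − j − 5,
and (j+1)^2 − 3·(j+1) − 3 = j^2 − j − 5.
This completes the inductive step, so t_n = n^2 − 3n − 3 for all n ≥ 1.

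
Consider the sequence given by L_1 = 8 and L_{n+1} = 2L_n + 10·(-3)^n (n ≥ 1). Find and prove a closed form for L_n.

Claim: L_n = 2^n − 2·(-3)^n.

Base case: L_1 = 8, and 2^1 − 2·(-3)^1 = 2 + 6 = 8.
Assume L_m = 2^m − 2·(-3)^m for some m ≥ 1.
Then L_{m+1} = 2L_m + 10·(-3)^m = 2·(2^m − 2·(-3)^m) + 10·(-3)^m = 2^{m+1} − 4·(-3)^m + 10·(-3)^m = 2^{m+1} + 6·(-3)^m = 2^{m+1} − 2·(-3)^{m+1}.
This completes the inductive step, so L_n = 2^n − 2·(-3)^n for all n ≥ 1.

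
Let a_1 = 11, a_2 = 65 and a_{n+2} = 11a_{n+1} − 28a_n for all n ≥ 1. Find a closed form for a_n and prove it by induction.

Claim: a_n = 7^n + 4^n.

Base cases: a_1 = 11 and 7^1 + 4^1 = 11; a_2 = 65 and 7^2 + 4^2 = 65.
Assume a_j = 7^j + 4^j for all 1 ≤ j ≤ k, where k ≥ 2.
Then a_{k+1} = 11a_k − 28a_{k−1} = 11·(7^k + 4^k) − 28·(7^{k−1} + 4^{k−1}) = (11·7 − 28)7^{k−1} + (11·4 − 28)4^{k−1} = 49·7^{k−1} + 16·4^{k−1} = 7^{k+1} + 4^{k+1}.
So the formula holds for k+1, and by strong induction a_n = 7^n + 4^n for all n ≥ 1.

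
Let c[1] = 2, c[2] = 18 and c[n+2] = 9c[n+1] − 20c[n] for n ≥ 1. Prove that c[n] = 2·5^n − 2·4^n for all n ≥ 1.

Base cases: c[1] = 2 and 2·5^1 − 2·4^1 = 2; c[2] = 18 and 2·5^2 − 2·4^2 = 18.
Assume c[j] = 2·5^j − 2·4^j for all 1 ≤ j ≤ m, where m ≥ 2.
Then c[m+1] = 9c[m] − 20c[m−1] = 9·(2·5^m − 2·4^m) − 20·(2·5^{m−1} − 2·4^{m−1}) = 2·(9·5 − 20)5^{m−1} − 2·(9·4 − 20)4^{m−1} = 50·5^{m−1} − 32·4^{m−1} = 2·5^{m+1} − 2·4^{m+1}.
By strong induction, c[n] = 2·5^n − 2·4^n for all n ≥ 1.

c[n] = 2·5^n − 2·4^n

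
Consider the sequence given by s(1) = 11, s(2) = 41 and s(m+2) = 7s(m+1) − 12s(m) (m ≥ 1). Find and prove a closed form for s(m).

Claim: s(m) = 2·4^m + 3^m.

Base cases: s(1) = 11 and 2·4^1 + 3^1 = 11; s(2) = 41 and 2·4^2 + 3^2 = 41.
Assume s(j) = 2·4^j + 3^j for all 1 ≤ j ≤ r, where r ≥ 2.
Then s(r+1) = 7s(r) − 12s(r−1) = 7·(2·4^r + 3^r) − 12·(2·4^{r−1} + 3^{r−1}) = 2·(7·4 − 12)4^{r−1} + (7·3 − 12)3^{r−1} = 32·4^{r−1} + 9·3^{r−1} = 2·4^{r+1} + 3^{r+1}.
This completes the inductive step, so s(m) = 2·4^m + 3^m for all m ≥ 1.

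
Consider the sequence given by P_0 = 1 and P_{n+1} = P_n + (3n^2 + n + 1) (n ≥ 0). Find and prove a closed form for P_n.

Claim: P_n = n^3 − n^2 + n + 1.

Base case: P_0 = 1, and 0^3 − 0^2 + 0 + 1 = 1.
Assume P_j = j^3 − j^2 + j + 1.
Then P_{j+1} = P_j + (3j^2 + j + 1) = (j^3 − j^2 + j + 1) + (3j^2 + j + 1) = j^3 + 2j^2 + 2j + 2,
and (j+1)^3 − (j+1)^2 + (j+1) + 1 = j^3 + 2j^2 + 2j + 2.
By induction, P_n = n^3 − n^2 + n + 1 for all n ≥ 0.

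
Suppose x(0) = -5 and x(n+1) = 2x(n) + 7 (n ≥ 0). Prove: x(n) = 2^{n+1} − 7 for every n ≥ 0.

Base case: x(0) = -5, and 2^{0+1} − 7 = 2 − 7 = -5.
Assume x(m) = 2^{m+1} − 7 for some m ≥ 0.
Then x(m+1) = 2x(m) + 7 = 2·(2^{m+1} − 7) + 7 = 2^{m+2} − 14 + 7 = 2^{m+2} − 7.
By induction, x(n) = 2^{n+1} − 7 for all n ≥ 0.

x(n) = 2^{n+1} − 7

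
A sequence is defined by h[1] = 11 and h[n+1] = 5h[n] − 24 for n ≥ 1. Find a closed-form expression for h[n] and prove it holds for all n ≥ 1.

Claim: h[n] = 5^n + 6.

Base case: h[1] = 11, and 5^1 + 6 = 5 + 6 = 11.
Assume h[j] = 5^j + 6 for some j ≥ 1.
Then h[j+1] = 5h[j] − 24 = 5·(5^j + 6) − 24 = 5^{j+1} + 30 − 24 = 5^{j+1} + 6.
Hence h[n] = 5^n + 6 for every n ≥ 1, by induction.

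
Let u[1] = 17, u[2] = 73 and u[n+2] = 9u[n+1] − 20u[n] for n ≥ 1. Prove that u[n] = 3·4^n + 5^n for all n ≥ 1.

Base cases: u[1] = 17 and 3·4^1 + 5^1 = 17; u[2] = 73 and 3·4^2 + 5^2 = 73.
Assume u[j] = 3·4^j + 5^j for all 1 ≤ j ≤ m, where m ≥ 2.
Then u[m+1] = 9u[m] − 20u[m−1] = 9·(3·4^m + 5^m) − 20·(3·4^{m−1} + 5^{m−1}) = 3·(9·4 − 20)4^{m−1} + (9·5 − 20)5^{m−1} = 48·4^{m−1} + 25·5^{m−1} = 3·4^{m+1} + 5^{m+1}.
Hence u[n] = 3·4^n + 5^n for every n ≥ 1, by strong induction.

u[n] = 3·4^n + 5^n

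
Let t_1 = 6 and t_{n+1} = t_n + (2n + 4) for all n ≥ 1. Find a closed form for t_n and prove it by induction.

Claim: t_n = n^2 + 3n + 2.

Base case: t_1 = 6, and 1^2 + 3·1 + 2 = 6.
Assume t_m = m^2 + 3m + 2.
Then t_{m+1} = t_m + (2m + 4) = (m^2 + 3m + 2) + (2m + 4) = m^2 + 5m + 6,
and (m+1)^2 + 3·(m+1) + 2 = m^2 + 5m + 6.
This completes the inductive step, so t_n = n^2 + 3n + 2 for all n ≥ 1.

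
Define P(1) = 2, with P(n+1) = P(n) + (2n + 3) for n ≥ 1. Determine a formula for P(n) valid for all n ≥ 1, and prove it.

Claim: P(n) = n^2 + 2n − 1.

Base case: P(1) = 2, and 1^2 + 2·1 − 1 = 2.
Assume P(r) = r^2 + 2r − 1.
Then P(r+1) = P(r) + (2r + 3) = (r^2 + 2r − 1) + (2r + 3) = r^2 + 4r + 2,
and (r+1)^2 + 2·(r+1) − 1 = r^2 + 4r + 2.
This completes the inductive step, so P(n) = n^2 + 2n − 1 for all n ≥ 1.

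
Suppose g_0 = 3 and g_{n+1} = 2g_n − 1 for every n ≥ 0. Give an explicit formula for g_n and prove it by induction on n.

Claim: g_n = 2^{n+1} + 1.

Base case: g_0 = 3, and 2^{0+1} + 1 = 2 + 1 = 3.
Assume g_r = 2^{r+1} + 1 for some r ≥ 0.
Then g_{r+1} = 2g_r − 1 = 2·(2^{r+1} + 1) − 1 = 2^{r+2} + 2 − 1 = 2^{r+2} + 1.
Hence g_n = 2^{n+1} + 1 for every n ≥ 0, by induction.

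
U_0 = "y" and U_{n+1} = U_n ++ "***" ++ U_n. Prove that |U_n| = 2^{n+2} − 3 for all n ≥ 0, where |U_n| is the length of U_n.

Base case: |U_0| = 1, and 2^{0+2} − 3 = 1.
Assume |U_m| = 2^{m+2} − 3.
Then |U_{m+1}| = |U_m| + 3 + |U_m| = 2|U_m| + 3 = 2(2^{m+2} − 3) + 3 = 2^{m+3} − 6 + 3 = 2^{m+3} − 3.
Hence |U_n| = 2^{n+2} − 3 for every n ≥ 0, by induction.

|U_n| = 2^{n+2} − 3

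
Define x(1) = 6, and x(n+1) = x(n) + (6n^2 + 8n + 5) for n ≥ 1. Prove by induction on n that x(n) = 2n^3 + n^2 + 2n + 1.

Base case: x(1) = 6, and 2·1^3 + 1^2 + 2·1 + 1 = 6.
Assume x(m) = 2m^3 + m^2 + 2m + 1.
Then x(m+1) = x(m) + (6m^2 + 8m + 5) = (2m^3 + m^2 + 2m + 1) + (6m^2 + 8m + 5) = 2m^3 + 7m^2 + 10m + 6,
and 2·(m+1)^3 + (m+1)^2 + 2·(m+1) + 1 = 2m^3 + 7m^2 + 10m + 6.
Hence x(n) = 2n^3 + n^2 + 2n + 1 for every n ≥ 1, by induction.

x(n) = 2n^3 + n^2 + 2n + 1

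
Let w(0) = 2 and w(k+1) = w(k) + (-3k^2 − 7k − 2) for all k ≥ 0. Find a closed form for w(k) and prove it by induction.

Claim: w(k) = -k^3 − 2k^2 + k + 2.

Base case: w(0) = 2, and -0^3 − 2·0^2 + 0 + 2 = 2.
Assume w(r) = -r^3 − 2r^2 + r + 2.
Then w(r+1) = w(r) + (-3r^2 − 7r − 2) = (-r^3 − 2r^2 + r + 2) + (-3r^2 − 7r − 2) = -r^3 − 5r^2 − 6r,
and -(r+1)^3 − 2·(r+1)^2 + (r+1) + 2 = -r^3 − 5r^2 − 6r.
This completes the inductive step, so w(k) = -k^3 − 2k^2 + k + 2 for all k ≥ 0.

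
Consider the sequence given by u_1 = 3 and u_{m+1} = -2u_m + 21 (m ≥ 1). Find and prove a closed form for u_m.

Claim: u_m = 2·(-2)^m + 7.

Base case: u_1 = 3, and 2·(-2)^1 + 7 = -4 + 7 = 3.
Assume u_r = 2·(-2)^r + 7 for some r ≥ 1.
Then u_{r+1} = -2u_r + 21 = -2·(2·(-2)^r + 7) + 21 = -4·(-2)^r − 14 + 21 = 2·(-2)^{r+1} + 7.
This completes the inductive step, so u_m = 2·(-2)^m + 7 for all m ≥ 1.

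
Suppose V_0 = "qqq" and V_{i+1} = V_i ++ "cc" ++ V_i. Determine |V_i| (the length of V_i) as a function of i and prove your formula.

Claim: |V_i| = 5·2^i − 2.

Base case: |V_0| = 3, and 5·2^0 − 2 = 3.
Assume |V_j| = 5·2^j − 2.
Then |V_{j+1}| = |V_j| + 2 + |V_j| = 2|V_j| + 2 = 2(5·2^j − 2) + 2 = 5·2^{j+1} − 4 + 2 = 5·2^{j+1} − 2.
This completes the inductive step, so |V_i| = 5·2^i − 2 for all i ≥ 0.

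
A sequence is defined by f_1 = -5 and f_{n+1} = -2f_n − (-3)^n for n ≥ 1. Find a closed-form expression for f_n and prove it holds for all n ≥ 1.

Claim: f_n = (-2)^n + (-3)^n.

Base case: f_1 = -5, and (-2)^1 + (-3)^1 = -2 − 3 = -5.
Assume f_r = (-2)^r + (-3)^r for some r ≥ 1.
Then f_{r+1} = -2f_r − (-3)^r = -2·((-2)^r + (-3)^r) − (-3)^r = (-2)^{r+1} − 2·(-3)^r − (-3)^r = (-2)^{r+1} − 3·(-3)^r = (-2)^{r+1} + (-3)^{r+1}.
This completes the inductive step, so f_n = (-2)^n + (-3)^n for all n ≥ 1.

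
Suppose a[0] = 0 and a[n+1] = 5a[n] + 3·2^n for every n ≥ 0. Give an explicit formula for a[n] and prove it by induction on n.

Claim: a[n] = 5^n − 2^n.

Base case: a[0] = 0, and 5^0 − 2^0 = 1 − 1 = 0.
Assume a[m] = 5^m − 2^m for some m ≥ 0.
Then a[m+1] = 5a[m] + 3·2^m = 5·(5^m − 2^m) + 3·2^m = 5^{m+1} − 5·2^m + 3·2^m = 5^{m+1} − 2·2^m = 5^{m+1} − 2^{m+1}.
So the formula holds for m+1, and by induction a[n] = 5^n − 2^n for all n ≥ 0.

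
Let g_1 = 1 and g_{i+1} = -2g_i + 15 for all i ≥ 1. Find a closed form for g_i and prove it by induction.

Claim: g_i = 2·(-2)^i + 5.

Base case: g_1 = 1, and 2·(-2)^1 + 5 = -4 + 5 = 1.
Assume g_r = 2·(-2)^r + 5 for some r ≥ 1.
Then g_{r+1} = -2g_r + 15 = -2·(2·(-2)^r + 5) + 15 = -4·(-2)^r − 10 + 15 = 2·(-2)^{r+1} + 5.
So the formula holds for r+1, and by induction g_i = 2·(-2)^i + 5 for all i ≥ 1.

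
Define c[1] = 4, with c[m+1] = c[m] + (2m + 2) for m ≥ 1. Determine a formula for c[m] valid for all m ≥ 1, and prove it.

Claim: c[m] = m^2 + m + 2.

Base case: c[1] = 4, and 1^2 + 1 + 2 = 4.
Assume c[r] = r^2 + r + 2.
Then c[r+1] = c[r] + (2r + 2) = (r^2 + r + 2) + (2r + 2) = r^2 + 3r + 4,
and (r+1)^2 + (r+1) + 2 = r^2 + 3r + 4.
By induction, c[m] = m^2 + m + 2 for all m ≥ 1.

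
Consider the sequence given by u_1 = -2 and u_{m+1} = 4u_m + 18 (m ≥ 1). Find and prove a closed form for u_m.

Claim: u_m = 4^m − 6.

Base case: u_1 = -2, and 4^1 − 6 = 4 − 6 = -2.
Assume u_j = 4^j − 6 for some j ≥ 1.
Then u_{j+1} = 4u_j + 18 = 4·(4^j − 6) + 18 = 4^{j+1} − 24 + 18 = 4^{j+1} − 6.
Hence u_m = 4^m − 6 for every m ≥ 1, by induction.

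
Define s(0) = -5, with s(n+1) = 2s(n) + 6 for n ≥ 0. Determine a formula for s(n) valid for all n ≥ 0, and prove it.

Claim: s(n) = 2^n − 6.

Base case: s(0) = -5, and 2^0 − 6 = 1 − 6 = -5.
Assume s(k) = 2^k − 6 for some k ≥ 0.
Then s(k+1) = 2s(k) + 6 = 2·(2^k − 6) + 6 = 2^{k+1} − 12 + 6 = 2^{k+1} − 6.
So the formula holds for k+1, and by induction s(n) = 2^n − 6 for all n ≥ 0.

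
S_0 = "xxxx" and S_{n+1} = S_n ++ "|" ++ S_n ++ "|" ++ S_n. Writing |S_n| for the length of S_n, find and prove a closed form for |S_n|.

Claim: |S_n| = 5·3^n − 1.

Base case: |S_0| = 4, and 5·3^0 − 1 = 4.
Assume |S_m| = 5·3^m − 1.
Then |S_{m+1}| = 3|S_m| + 2 = 3(5·3^m − 1) + 2 = 5·3^{m+1} − 3 + 2 = 5·3^{m+1} − 1.
Hence |S_n| = 5·3^n − 1 for every n ≥ 0, by induction.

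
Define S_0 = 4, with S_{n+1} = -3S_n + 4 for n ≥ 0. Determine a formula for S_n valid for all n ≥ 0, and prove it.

Claim: S_n = 3·(-3)^n + 1.

Base case: S_0 = 4, and 3·(-3)^0 + 1 = 3 + 1 = 4.
Assume S_k = 3·(-3)^k + 1 for some k ≥ 0.
Then S_{k+1} = -3S_k + 4 = -3·(3·(-3)^k + 1) + 4 = -9·(-3)^k − 3 + 4 = 3·(-3)^{k+1} + 1.
Hence S_n = 3·(-3)^n + 1 for every n ≥ 0, by induction.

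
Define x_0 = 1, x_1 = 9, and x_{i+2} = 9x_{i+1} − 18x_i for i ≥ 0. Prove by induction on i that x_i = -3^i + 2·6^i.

Base cases: x_0 = 1 and -3^0 + 2·6^0 = 1; x_1 = 9 and -3^1 + 2·6^1 = 9.
Assume x_t = -3^t + 2·6^t for all 0 ≤ t ≤ j, where j ≥ 1.
Then x_{j+1} = 9x_j − 18x_{j−1} = 9·(-3^j + 2·6^j) − 18·(-3^{j−1} + 2·6^{j−1}) = -(9·3 − 18)3^{j−1} + 2·(9·6 − 18)6^{j−1} = -9·3^{j−1} + 72·6^{j−1} = -3^{j+1} + 2·6^{j+1}.
This completes the inductive step, so x_i = -3^i + 2·6^i for all i ≥ 0.

x_i = -3^i + 2·6^i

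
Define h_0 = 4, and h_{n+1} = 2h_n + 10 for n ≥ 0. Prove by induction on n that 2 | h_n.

Base case: h_0 = 4 = 2·2, so 2 | h_0.
Assume 2 | h_r, so h_r = 2t for some integer t.
Then h_{r+1} = 2h_r + 10 = 2·(2t) + 10 = 2(2t + 5), so 2 | h_{r+1}.
So the property holds for r+1, and by induction 2 | h_n for all n ≥ 0.

2 | h_n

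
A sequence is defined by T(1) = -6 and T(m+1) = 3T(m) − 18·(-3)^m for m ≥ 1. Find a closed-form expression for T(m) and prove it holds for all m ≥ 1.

Claim: T(m) = 3^m + 3·(-3)^m.

Base case: T(1) = -6, and 3^1 + 3·(-3)^1 = 3 − 9 = -6.
Assume T(k) = 3^k + 3·(-3)^k for some k ≥ 1.
Then T(k+1) = 3T(k) − 18·(-3)^k = 3·(3^k + 3·(-3)^k) − 18·(-3)^k = 3^{k+1} + 9·(-3)^k − 18·(-3)^k = 3^{k+1} − 9·(-3)^k = 3^{k+1} + 3·(-3)^{k+1}.
So the formula holds for k+1, and by induction T(m) = 3^m + 3·(-3)^m for all m ≥ 1.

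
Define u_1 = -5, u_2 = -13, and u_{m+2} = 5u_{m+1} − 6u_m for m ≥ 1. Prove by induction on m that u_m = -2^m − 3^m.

Base cases: u_1 = -5 and -2^1 − 3^1 = -5; u_2 = -13 and -2^2 − 3^2 = -13.
Assume u_j = -2^j − 3^j for all 1 ≤ j ≤ k, where k ≥ 2.
Then u_{k+1} = 5u_k − 6u_{k−1} = 5·(-2^k − 3^k) − 6·(-2^{k−1} − 3^{k−1}) = -(5·2 − 6)2^{k−1} − (5·3 − 6)3^{k−1} = -4·2^{k−1} − 9·3^{k−1} = -2^{k+1} − 3^{k+1}.
This completes the inductive step, so u_m = -2^m − 3^m for all m ≥ 1.

u_m = -2^m − 3^m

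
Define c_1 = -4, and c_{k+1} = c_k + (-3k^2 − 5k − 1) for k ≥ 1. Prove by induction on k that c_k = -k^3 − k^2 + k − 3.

Base case: c_1 = -4, and -1^3 − 1^2 + 1 − 3 = -4.
Assume c_r = -r^3 − r^2 + r − 3.
Then c_{r+1} = c_r + (-3r^2 − 5r − 1) = (-r^3 − r^2 + r − 3) + (-3r^2 − 5r − 1) = -r^3 − 4r^2 − 4r − 4,
and -(r+1)^3 − (r+1)^2 + (r+1) − 3 = -r^3 − 4r^2 − 4r − 4.
Hence c_k = -k^3 − k^2 + k − 3 for every k ≥ 1, by induction.

c_k = -k^3 − k^2 + k − 3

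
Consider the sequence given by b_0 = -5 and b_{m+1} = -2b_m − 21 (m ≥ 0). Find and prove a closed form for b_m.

Claim: b_m = 2·(-2)^m − 7.

Base case: b_0 = -5, and 2·(-2)^0 − 7 = 2 − 7 = -5.
Assume b_r = 2·(-2)^r − 7 for some r ≥ 0.
Then b_{r+1} = -2b_r − 21 = -2·(2·(-2)^r − 7) − 21 = -4·(-2)^r + 14 − 21 = 2·(-2)^{r+1} − 7.
By induction, b_m = 2·(-2)^m − 7 for all m ≥ 0.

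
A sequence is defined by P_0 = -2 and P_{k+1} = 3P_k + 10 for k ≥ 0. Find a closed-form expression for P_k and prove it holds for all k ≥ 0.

Claim: P_k = 3^{k+1} − 5.

Base case: P_0 = -2, and 3^{0+1} − 5 = 3 − 5 = -2.
Assume P_m = 3^{m+1} − 5 for some m ≥ 0.
Then P_{m+1} = 3P_m + 10 = 3·(3^{m+1} − 5) + 10 = 3^{m+2} − 15 + 10 = 3^{m+2} − 5.
This completes the inductive step, so P_k = 3^{k+1} − 5 for all k ≥ 0.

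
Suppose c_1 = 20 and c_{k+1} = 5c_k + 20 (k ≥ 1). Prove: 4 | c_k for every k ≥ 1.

Base case: c_1 = 20 = 4·5, so 4 | c_1.
Assume 4 | c_r, so c_r = 4t for some integer t.
Then c_{r+1} = 5c_r + 20 = 5·(4t) + 20 = 4(5t + 5), so 4 | c_{r+1}.
Hence 4 | c_k for every k ≥ 1, by induction.

4 | c_k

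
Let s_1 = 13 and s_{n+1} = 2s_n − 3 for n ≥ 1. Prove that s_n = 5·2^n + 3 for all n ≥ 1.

Base case: s_1 = 13, and 5·2^1 + 3 = 10 + 3 = 13.
Assume s_r = 5·2^r + 3 for some r ≥ 1.
Then s_{r+1} = 2s_r − 3 = 2·(5·2^r + 3) − 3 = 10·2^r + 6 − 3 = 5·2^{r+1} + 3.
Hence s_n = 5·2^n + 3 for every n ≥ 1, by induction.

s_n = 5·2^n + 3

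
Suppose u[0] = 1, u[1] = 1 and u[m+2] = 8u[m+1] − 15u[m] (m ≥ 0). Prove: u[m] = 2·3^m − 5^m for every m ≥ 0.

Base cases: u[0] = 1 and 2·3^0 − 5^0 = 1; u[1] = 1 and 2·3^1 − 5^1 = 1.
Assume u[i] = 2·3^i − 5^i for all 0 ≤ i ≤ j, where j ≥ 1.
Then u[j+1] = 8u[j] − 15u[j−1] = 8·(2·3^j − 5^j) − 15·(2·3^{j−1} − 5^{j−1}) = 2·(8·3 − 15)3^{j−1} − (8·5 − 15)5^{j−1} = 18·3^{j−1} − 25·5^{j−1} = 2·3^{j+1} − 5^{j+1}.
Hence u[m] = 2·3^m − 5^m for every m ≥ 0, by strong induction.

u[m] = 2·3^m − 5^m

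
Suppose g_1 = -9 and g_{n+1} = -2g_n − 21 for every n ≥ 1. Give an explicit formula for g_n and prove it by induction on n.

Claim: g_n = (-2)^n − 7.

Base case: g_1 = -9, and (-2)^1 − 7 = -2 − 7 = -9.
Assume g_m = (-2)^m − 7 for some m ≥ 1.
Then g_{m+1} = -2g_m − 21 = -2·((-2)^m − 7) − 21 = -2·(-2)^m + 14 − 21 = (-2)^{m+1} − 7.
By induction, g_n = (-2)^n − 7 for all n ≥ 1.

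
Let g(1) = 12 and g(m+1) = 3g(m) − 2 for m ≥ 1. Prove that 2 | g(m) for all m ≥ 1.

Base case: g(1) = 12 = 2·6, so 2 | g(1).
Assume 2 | g(k), so g(k) = 2t for some integer t.
Then g(k+1) = 3g(k) − 2 = 3·(2t) − 2 = 2(3t − 1), so 2 | g(k+1).
So the property holds for k+1, and by induction 2 | g(m) for all m ≥ 1.

2 | g(m)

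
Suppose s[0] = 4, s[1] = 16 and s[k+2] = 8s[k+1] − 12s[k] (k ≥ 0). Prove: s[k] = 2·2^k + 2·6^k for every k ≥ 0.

Base cases: s[0] = 4 and 2·2^0 + 2·6^0 = 4; s[1] = 16 and 2·2^1 + 2·6^1 = 16.
Assume s[j] = 2·2^j + 2·6^j for all 0 ≤ j ≤ m, where m ≥ 1.
Then s[m+1] = 8s[m] − 12s[m−1] = 8·(2·2^m + 2·6^m) − 12·(2·2^{m−1} + 2·6^{m−1}) = 2·(8·2 − 12)2^{m−1} + 2·(8·6 − 12)6^{m−1} = 8·2^{m−1} + 72·6^{m−1} = 2·2^{m+1} + 2·6^{m+1}.
So the formula holds for m+1, and by strong induction s[k] = 2·2^k + 2·6^k for all k ≥ 0.

s[k] = 2·2^k + 2·6^k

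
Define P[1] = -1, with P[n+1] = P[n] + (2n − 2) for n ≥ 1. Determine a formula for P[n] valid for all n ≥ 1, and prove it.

Claim: P[n] = n^2 − 3n + 1.

Base case: P[1] = -1, and 1^2 − 3·1 + 1 = -1.
Assume P[m] = m^2 − 3m + 1.
Then P[m+1] = P[m] + (2m − 2) = (m^2 − 3m + 1) + (2m − 2) = m^2 − m − 1,
and (m+1)^2 − 3·(m+1) + 1 = m^2 − m − 1.
By induction, P[n] = n^2 − 3n + 1 for all n ≥ 1.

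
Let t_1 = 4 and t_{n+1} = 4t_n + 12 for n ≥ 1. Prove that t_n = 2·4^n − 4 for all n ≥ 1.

Base case: t_1 = 4, and 2·4^1 − 4 = 8 − 4 = 4.
Assume t_r = 2·4^r − 4 for some r ≥ 1.
Then t_{r+1} = 4t_r + 12 = 4·(2·4^r − 4) + 12 = 8·4^r − 16 + 12 = 2·4^{r+1} − 4.
This completes the inductive step, so t_n = 2·4^n − 4 for all n ≥ 1.

t_n = 2·4^n − 4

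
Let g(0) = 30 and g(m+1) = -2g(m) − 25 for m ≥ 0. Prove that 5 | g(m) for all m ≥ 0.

Base case: g(0) = 30 = 5·6, so 5 | g(0).
Assume 5 | g(r), so g(r) = 5t for some integer t.
Then g(r+1) = -2g(r) − 25 = -2·(5t) − 25 = 5(-2t − 5), so 5 | g(r+1).
This completes the inductive step, so 5 | g(m) for all m ≥ 0.

5 | g(m)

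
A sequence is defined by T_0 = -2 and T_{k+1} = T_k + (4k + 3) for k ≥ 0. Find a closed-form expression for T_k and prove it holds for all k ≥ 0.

Claim: T_k = 2k^2 + k − 2.

Base case: T_0 = -2, and 2·0^2 + 0 − 2 = -2.
Assume T_r = 2r^2 + r − 2.
Then T_{r+1} = T_r + (4r + 3) = (2r^2 + r − 2) + (4r + 3) = 2r^2 + 5r + 1,
and 2·(r+1)^2 + (r+1) − 2 = 2r^2 + 5r + 1.
Hence T_k = 2k^2 + k − 2 for every k ≥ 0, by induction.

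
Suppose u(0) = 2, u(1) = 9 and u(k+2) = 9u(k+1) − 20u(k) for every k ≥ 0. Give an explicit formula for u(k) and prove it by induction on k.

Claim: u(k) = 5^k + 4^k.

Base cases: u(0) = 2 and 5^0 + 4^0 = 2; u(1) = 9 and 5^1 + 4^1 = 9.
Assume u(j) = 5^j + 4^j for all 0 ≤ j ≤ r, where r ≥ 1.
Then u(r+1) = 9u(r) − 20u(r−1) = 9·(5^r + 4^r) − 20·(5^{r−1} + 4^{r−1}) = (9·5 − 20)5^{r−1} + (9·4 − 20)4^{r−1} = 25·5^{r−1} + 16·4^{r−1} = 5^{r+1} + 4^{r+1}.
Hence u(k) = 5^k + 4^k for every k ≥ 0, by strong induction.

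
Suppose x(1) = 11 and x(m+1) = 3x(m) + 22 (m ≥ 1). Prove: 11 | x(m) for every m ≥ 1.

Base case: x(1) = 11 = 11·1, so 11 | x(1).
Assume 11 | x(j), so x(j) = 11t for some integer t.
Then x(j+1) = 3x(j) + 22 = 3·(11t) + 22 = 11(3t + 2), so 11 | x(j+1).
By induction, 11 | x(m) for all m ≥ 1.

11 | x(m)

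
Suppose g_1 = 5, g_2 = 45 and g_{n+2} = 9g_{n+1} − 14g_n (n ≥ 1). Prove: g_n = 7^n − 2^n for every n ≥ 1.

Base cases: g_1 = 5 and 7^1 − 2^1 = 5; g_2 = 45 and 7^2 − 2^2 = 45.
Assume g_j = 7^j − 2^j for all 1 ≤ j ≤ r, where r ≥ 2.
Then g_{r+1} = 9g_r − 14g_{r−1} = 9·(7^r − 2^r) − 14·(7^{r−1} − 2^{r−1}) = (9·7 − 14)7^{r−1} − (9·2 − 14)2^{r−1} = 49·7^{r−1} − 4·2^{r−1} = 7^{r+1} − 2^{r+1}.
This completes the inductive step, so g_n = 7^n − 2^n for all n ≥ 1.

g_n = 7^n − 2^n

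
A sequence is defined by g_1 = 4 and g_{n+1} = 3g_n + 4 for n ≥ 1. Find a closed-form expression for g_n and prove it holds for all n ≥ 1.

Claim: g_n = 2·3^n − 2.

Base case: g_1 = 4, and 2·3^1 − 2 = 6 − 2 = 4.
Assume g_j = 2·3^j − 2 for some j ≥ 1.
Then g_{j+1} = 3g_j + 4 = 3·(2·3^j − 2) + 4 = 6·3^j − 6 + 4 = 2·3^{j+1} − 2.
This completes the inductive step, so g_n = 2·3^n − 2 for all n ≥ 1.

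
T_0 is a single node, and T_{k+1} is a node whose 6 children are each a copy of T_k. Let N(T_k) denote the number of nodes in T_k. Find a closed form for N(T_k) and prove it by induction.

Claim: N(T_k) = (6^{k+1} − 1)/5.

Base case: N(T_0) = 1, and (6^{0+1} − 1)/5 = 1.
Assume N(T_r) = (6^{r+1} − 1)/5.
Then N(T_{r+1}) = 1 + 6N(T_r) = 1 + 6·(6^{r+1} − 1)/5 = 1 + (6^{r+2} − 6)/5 = (5 + 6^{r+2} − 6)/5 = (6^{r+2} − 1)/5.
Hence N(T_k) = (6^{k+1} − 1)/5 for every k ≥ 0, by induction.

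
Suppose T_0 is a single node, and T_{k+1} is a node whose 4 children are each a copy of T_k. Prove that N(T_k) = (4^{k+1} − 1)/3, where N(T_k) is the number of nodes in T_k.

Base case: N(T_0) = 1, and (4^{0+1} − 1)/3 = 1.
Assume N(T_m) = (4^{m+1} − 1)/3.
Then N(T_{m+1}) = 1 + 4N(T_m) = 1 + 4·(4^{m+1} − 1)/3 = 1 + (4^{m+2} − 4)/3 = (3 + 4^{m+2} − 4)/3 = (4^{m+2} − 1)/3.
This completes the inductive step, so N(T_k) = (4^{k+1} − 1)/3 for all k ≥ 0.

N(T_k) = (4^{k+1} − 1)/3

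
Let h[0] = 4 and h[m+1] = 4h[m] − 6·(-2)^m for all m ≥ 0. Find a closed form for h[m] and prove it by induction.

Claim: h[m] = 3·4^m + (-2)^m.

Base case: h[0] = 4, and 3·4^0 + (-2)^0 = 3 + 1 = 4.
Assume h[j] = 3·4^j + (-2)^j for some j ≥ 0.
Then h[j+1] = 4h[j] − 6·(-2)^j = 4·(3·4^j + (-2)^j) − 6·(-2)^j = 3·4^{j+1} + 4·(-2)^j − 6·(-2)^j = 3·4^{j+1} − 2·(-2)^j = 3·4^{j+1} + (-2)^{j+1}.
Hence h[m] = 3·4^m + (-2)^m for every m ≥ 0, by induction.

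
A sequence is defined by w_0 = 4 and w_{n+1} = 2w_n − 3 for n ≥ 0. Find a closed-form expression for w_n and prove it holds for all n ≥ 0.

Claim: w_n = 2^n + 3.

Base case: w_0 = 4, and 2^0 + 3 = 1 + 3 = 4.
Assume w_k = 2^k + 3 for some k ≥ 0.
Then w_{k+1} = 2w_k − 3 = 2·(2^k + 3) − 3 = 2^{k+1} + 6 − 3 = 2^{k+1} + 3.
Hence w_n = 2^n + 3 for every n ≥ 0, by induction.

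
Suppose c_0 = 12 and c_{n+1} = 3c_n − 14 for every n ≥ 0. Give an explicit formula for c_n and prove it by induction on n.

Claim: c_n = 5·3^n + 7.

Base case: c_0 = 12, and 5·3^0 + 7 = 5 + 7 = 12.
Assume c_j = 5·3^j + 7 for some j ≥ 0.
Then c_{j+1} = 3c_j − 14 = 3·(5·3^j + 7) − 14 = 15·3^j + 21 − 14 = 5·3^{j+1} + 7.
This completes the inductive step, so c_n = 5·3^n + 7 for all n ≥ 0.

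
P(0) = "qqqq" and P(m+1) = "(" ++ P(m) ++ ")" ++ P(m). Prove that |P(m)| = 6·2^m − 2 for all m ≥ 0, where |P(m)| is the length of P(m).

Base case: |P(0)| = 4, and 6·2^0 − 2 = 4.
Assume |P(k)| = 6·2^k − 2.
Then |P(k+1)| = 1 + |P(k)| + 1 + |P(k)| = 2|P(k)| + 2 = 2(6·2^k − 2) + 2 = 6·2^{k+1} − 4 + 2 = 6·2^{k+1} − 2.
Hence |P(m)| = 6·2^m − 2 for every m ≥ 0, by induction.

|P(m)| = 6·2^m − 2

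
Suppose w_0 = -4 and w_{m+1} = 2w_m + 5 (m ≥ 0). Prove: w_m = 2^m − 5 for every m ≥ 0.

Base case: w_0 = -4, and 2^0 − 5 = 1 − 5 = -4.
Assume w_r = 2^r − 5 for some r ≥ 0.
Then w_{r+1} = 2w_r + 5 = 2·(2^r − 5) + 5 = 2^{r+1} − 10 + 5 = 2^{r+1} − 5.
Hence w_m = 2^m − 5 for every m ≥ 0, by induction.

w_m = 2^m − 5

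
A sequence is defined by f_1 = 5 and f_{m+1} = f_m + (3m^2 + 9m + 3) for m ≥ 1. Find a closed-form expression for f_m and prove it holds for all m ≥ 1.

Claim: f_m = m^3 + 3m^2 − m + 2.

Base case: f_1 = 5, and 1^3 + 3·1^2 − 1 + 2 = 5.
Assume f_j = j^3 + 3j^2 − j + 2.
Then f_{j+1} = f_j + (3j^2 + 9j + 3) = (j^3 + 3j^2 − j + 2) + (3j^2 + 9j + 3) = j^3 + 6j^2 + 8j + 5,
and (j+1)^3 + 3·(j+1)^2 − (j+1) + 2 = j^3 + 6j^2 + 8j + 5.
Hence f_m = m^3 + 3m^2 − m + 2 for every m ≥ 1, by induction.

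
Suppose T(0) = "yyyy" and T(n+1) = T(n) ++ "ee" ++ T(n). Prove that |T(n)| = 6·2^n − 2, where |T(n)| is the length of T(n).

Base case: |T(0)| = 4, and 6·2^0 − 2 = 4.
Assume |T(m)| = 6·2^m − 2.
Then |T(m+1)| = |T(m)| + 2 + |T(m)| = 2|T(m)| + 2 = 2(6·2^m − 2) + 2 = 6·2^{m+1} − 4 + 2 = 6·2^{m+1} − 2.
So the formula holds for m+1, and by induction |T(n)| = 6·2^n − 2 for all n ≥ 0.

|T(n)| = 6·2^n − 2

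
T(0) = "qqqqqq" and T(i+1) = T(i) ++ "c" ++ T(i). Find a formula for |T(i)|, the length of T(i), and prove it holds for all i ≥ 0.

Claim: |T(i)| = 7·2^i − 1.

Base case: |T(0)| = 6, and 7·2^0 − 1 = 6.
Assume |T(j)| = 7·2^j − 1.
Then |T(j+1)| = |T(j)| + 1 + |T(j)| = 2|T(j)| + 1 = 2(7·2^j − 1) + 1 = 7·2^{j+1} − 2 + 1 = 7·2^{j+1} − 1.
Hence |T(i)| = 7·2^i − 1 for every i ≥ 0, by induction.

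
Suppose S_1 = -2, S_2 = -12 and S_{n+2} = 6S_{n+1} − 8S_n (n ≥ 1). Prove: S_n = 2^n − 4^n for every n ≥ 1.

Base cases: S_1 = -2 and 2^1 − 4^1 = -2; S_2 = -12 and 2^2 − 4^2 = -12.
Assume S_j = 2^j − 4^j for all 1 ≤ j ≤ m, where m ≥ 2.
Then S_{m+1} = 6S_m − 8S_{m−1} = 6·(2^m − 4^m) − 8·(2^{m−1} − 4^{m−1}) = (6·2 − 8)2^{m−1} − (6·4 − 8)4^{m−1} = 4·2^{m−1} − 16·4^{m−1} = 2^{m+1} − 4^{m+1}.
This completes the inductive step, so S_n = 2^n − 4^n for all n ≥ 1.

S_n = 2^n − 4^n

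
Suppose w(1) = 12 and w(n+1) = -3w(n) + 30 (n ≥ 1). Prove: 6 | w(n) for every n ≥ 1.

Base case: w(1) = 12 = 6·2, so 6 | w(1).
Assume 6 | w(m), so w(m) = 6t for some integer t.
Then w(m+1) = -3w(m) + 30 = -3·(6t) + 30 = 6(-3t + 5), so 6 | w(m+1).
So the property holds for m+1, and by induction 6 | w(n) for all n ≥ 1.

6 | w(n)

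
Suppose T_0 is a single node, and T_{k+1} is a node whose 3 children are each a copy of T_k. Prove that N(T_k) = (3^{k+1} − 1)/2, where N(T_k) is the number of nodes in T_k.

Base case: N(T_0) = 1, and (3^{0+1} − 1)/2 = 1.
Assume N(T_m) = (3^{m+1} − 1)/2.
Then N(T_{m+1}) = 1 + 3N(T_m) = 1 + 3·(3^{m+1} − 1)/2 = 1 + (3^{m+2} − 3)/2 = (2 + 3^{m+2} − 3)/2 = (3^{m+2} − 1)/2.
By induction, N(T_k) = (3^{k+1} − 1)/2 for all k ≥ 0.

N(T_k) = (3^{k+1} − 1)/2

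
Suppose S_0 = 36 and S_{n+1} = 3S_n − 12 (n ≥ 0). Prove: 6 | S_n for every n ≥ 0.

Base case: S_0 = 36 = 6·6, so 6 | S_0.
Assume 6 | S_j, so S_j = 6t for some integer t.
Then S_{j+1} = 3S_j − 12 = 3·(6t) − 12 = 6(3t − 2), so 6 | S_{j+1}.
By induction, 6 | S_n for all n ≥ 0.

6 | S_n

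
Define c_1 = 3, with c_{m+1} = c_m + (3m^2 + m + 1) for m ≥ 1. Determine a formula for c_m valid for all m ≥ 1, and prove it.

Claim: c_m = m^3 − m^2 + m + 2.

Base case: c_1 = 3, and 1^3 − 1^2 + 1 + 2 = 3.
Assume c_k = k^3 − k^2 + k + 2.
Then c_{k+1} = c_k + (3k^2 + k + 1) = (k^3 − k^2 + k + 2) + (3k^2 + k + 1) = k^3 + 2k^2 + 2k + 3,
and (k+1)^3 − (k+1)^2 + (k+1) + 2 = k^3 + 2k^2 + 2k + 3.
This completes the inductive step, so c_m = m^3 − m^2 + m + 2 for all m ≥ 1.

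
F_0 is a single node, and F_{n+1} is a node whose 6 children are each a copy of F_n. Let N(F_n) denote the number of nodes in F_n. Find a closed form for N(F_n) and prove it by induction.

Claim: N(F_n) = (6^{n+1} − 1)/5.

Base case: N(F_0) = 1, and (6^{0+1} − 1)/5 = 1.
Assume N(F_r) = (6^{r+1} − 1)/5.
Then N(F_{r+1}) = 1 + 6N(F_r) = 1 + 6·(6^{r+1} − 1)/5 = 1 + (6^{r+2} − 6)/5 = (5 + 6^{r+2} − 6)/5 = (6^{r+2} − 1)/5.
By induction, N(F_n) = (6^{n+1} − 1)/5 for all n ≥ 0.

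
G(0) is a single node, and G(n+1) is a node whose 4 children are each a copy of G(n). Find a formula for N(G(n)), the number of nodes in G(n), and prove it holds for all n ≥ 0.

Claim: N(G(n)) = (4^{n+1} − 1)/3.

Base case: N(G(0)) = 1, and (4^{0+1} − 1)/3 = 1.
Assume N(G(r)) = (4^{r+1} − 1)/3.
Then N(G(r+1)) = 1 + 4N(G(r)) = 1 + 4·(4^{r+1} − 1)/3 = 1 + (4^{r+2} − 4)/3 = (3 + 4^{r+2} − 4)/3 = (4^{r+2} − 1)/3.
By induction, N(G(n)) = (4^{n+1} − 1)/3 for all n ≥ 0.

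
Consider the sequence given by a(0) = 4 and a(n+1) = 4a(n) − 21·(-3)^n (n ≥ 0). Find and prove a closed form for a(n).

Claim: a(n) = 4^n + 3·(-3)^n.

Base case: a(0) = 4, and 4^0 + 3·(-3)^0 = 1 + 3 = 4.
Assume a(m) = 4^m + 3·(-3)^m for some m ≥ 0.
Then a(m+1) = 4a(m) − 21·(-3)^m = 4·(4^m + 3·(-3)^m) − 21·(-3)^m = 4^{m+1} + 12·(-3)^m − 21·(-3)^m = 4^{m+1} − 9·(-3)^m = 4^{m+1} + 3·(-3)^{m+1}.
So the formula holds for m+1, and by induction a(n) = 4^n + 3·(-3)^n for all n ≥ 0.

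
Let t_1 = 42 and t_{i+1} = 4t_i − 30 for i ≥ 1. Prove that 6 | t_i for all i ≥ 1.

Base case: t_1 = 42 = 6·7, so 6 | t_1.
Assume 6 | t_r, so t_r = 6s for some integer s.
Then t_{r+1} = 4t_r − 30 = 4·(6s) − 30 = 6(4s − 5), so 6 | t_{r+1}.
This completes the inductive step, so 6 | t_i for all i ≥ 1.

6 | t_i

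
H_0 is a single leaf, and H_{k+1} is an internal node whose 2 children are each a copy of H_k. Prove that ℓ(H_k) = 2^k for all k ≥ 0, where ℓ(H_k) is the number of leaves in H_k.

Base case: ℓ(H_0) = 1, and 2^0 = 1.
Assume ℓ(H_m) = 2^m.
Then ℓ(H_{m+1}) = 2·ℓ(H_m) = 2·2^m = 2^{m+1}.
So the formula holds for m+1, and by induction ℓ(H_k) = 2^k for all k ≥ 0.

ℓ(H_k) = 2^k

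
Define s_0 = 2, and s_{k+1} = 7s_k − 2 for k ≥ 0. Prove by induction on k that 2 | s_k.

Base case: s_0 = 2 = 2·1, so 2 | s_0.
Assume 2 | s_j, so s_j = 2t for some integer t.
Then s_{j+1} = 7s_j − 2 = 7·(2t) − 2 = 2(7t − 1), so 2 | s_{j+1}.
This completes the inductive step, so 2 | s_k for all k ≥ 0.

2 | s_k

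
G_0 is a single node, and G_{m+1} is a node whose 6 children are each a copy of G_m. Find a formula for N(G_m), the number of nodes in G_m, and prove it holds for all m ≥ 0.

Claim: N(G_m) = (6^{m+1} − 1)/5.

Base case: N(G_0) = 1, and (6^{0+1} − 1)/5 = 1.
Assume N(G_r) = (6^{r+1} − 1)/5.
Then N(G_{r+1}) = 1 + 6N(G_r) = 1 + 6·(6^{r+1} − 1)/5 = 1 + (6^{r+2} − 6)/5 = (5 + 6^{r+2} − 6)/5 = (6^{r+2} − 1)/5.
By induction, N(G_m) = (6^{m+1} − 1)/5 for all m ≥ 0.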